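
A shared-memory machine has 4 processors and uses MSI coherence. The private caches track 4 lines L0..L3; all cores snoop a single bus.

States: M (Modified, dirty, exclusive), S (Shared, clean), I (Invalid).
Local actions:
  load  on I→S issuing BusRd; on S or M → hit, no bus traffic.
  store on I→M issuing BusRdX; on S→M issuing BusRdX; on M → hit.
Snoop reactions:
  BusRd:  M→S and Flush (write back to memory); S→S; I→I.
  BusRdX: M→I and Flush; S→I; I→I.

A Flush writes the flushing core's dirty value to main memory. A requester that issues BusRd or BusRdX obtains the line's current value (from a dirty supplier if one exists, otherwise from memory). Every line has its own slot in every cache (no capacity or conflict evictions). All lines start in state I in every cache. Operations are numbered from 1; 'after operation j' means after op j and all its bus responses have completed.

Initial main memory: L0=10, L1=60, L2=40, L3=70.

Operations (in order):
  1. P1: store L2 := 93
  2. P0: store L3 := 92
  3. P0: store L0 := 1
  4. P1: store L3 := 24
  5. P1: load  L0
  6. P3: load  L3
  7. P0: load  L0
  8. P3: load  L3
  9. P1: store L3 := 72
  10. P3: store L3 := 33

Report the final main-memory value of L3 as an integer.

memory[L3] = 72

[1] P1: store L2 := 93 | P0:I, P1:M(93), P2:I, P3:I | bus: BusRdX
[2] P0: store L3 := 92 | P0:M(92), P1:I, P2:I, P3:I | bus: BusRdX
[3] P0: store L0 := 1 | P0:M(1), P1:I, P2:I, P3:I | bus: BusRdX
[4] P1: store L3 := 24 | P0:I, P1:M(24), P2:I, P3:I | bus: BusRdX,Flush
[5] P1: load  L0 | P0:S(1), P1:S(1), P2:I, P3:I | bus: BusRd,Flush
[6] P3: load  L3 | P0:I, P1:S(24), P2:I, P3:S(24) | bus: BusRd,Flush
[7] P0: load  L0 | P0:S(1), P1:S(1), P2:I, P3:I | bus: none
[8] P3: load  L3 | P0:I, P1:S(24), P2:I, P3:S(24) | bus: none
[9] P1: store L3 := 72 | P0:I, P1:M(72), P2:I, P3:I | bus: BusRdX
[10] P3: store L3 := 33 | P0:I, P1:I, P2:I, P3:M(33) | bus: BusRdX,Flush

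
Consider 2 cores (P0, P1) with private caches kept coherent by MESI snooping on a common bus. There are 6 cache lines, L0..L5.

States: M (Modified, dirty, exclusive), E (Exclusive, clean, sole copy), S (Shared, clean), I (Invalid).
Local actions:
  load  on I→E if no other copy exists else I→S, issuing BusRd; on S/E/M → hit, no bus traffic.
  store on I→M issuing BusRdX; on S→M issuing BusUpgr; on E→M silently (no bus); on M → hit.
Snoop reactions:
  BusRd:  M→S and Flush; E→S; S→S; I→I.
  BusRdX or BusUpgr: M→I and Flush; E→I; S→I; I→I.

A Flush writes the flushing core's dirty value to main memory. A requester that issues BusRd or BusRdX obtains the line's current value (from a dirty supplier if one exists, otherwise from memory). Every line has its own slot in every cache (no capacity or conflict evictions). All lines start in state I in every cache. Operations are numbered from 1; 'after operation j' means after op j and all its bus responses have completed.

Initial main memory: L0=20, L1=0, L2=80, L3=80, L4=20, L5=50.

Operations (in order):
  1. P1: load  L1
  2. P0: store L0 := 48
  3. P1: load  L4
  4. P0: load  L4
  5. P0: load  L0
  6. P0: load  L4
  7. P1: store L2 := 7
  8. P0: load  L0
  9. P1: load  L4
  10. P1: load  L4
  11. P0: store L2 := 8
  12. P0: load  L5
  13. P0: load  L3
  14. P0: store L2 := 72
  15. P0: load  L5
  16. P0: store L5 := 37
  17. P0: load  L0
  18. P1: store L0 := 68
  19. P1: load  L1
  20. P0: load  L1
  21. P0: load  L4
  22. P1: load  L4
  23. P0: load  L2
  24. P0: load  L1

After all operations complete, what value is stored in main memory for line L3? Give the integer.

memory[L3] = 80

1. P1: load  L1  bus=[BusRd]  L1: P0=I P1=E  mem[L1]=0
2. P0: store L0 := 48  bus=[BusRdX]  L0: P0=M P1=I  mem[L0]=20
3. P1: load  L4  bus=[BusRd]  L4: P0=I P1=E  mem[L4]=20
4. P0: load  L4  bus=[BusRd]  L4: P0=S P1=S  mem[L4]=20
5. P0: load  L0  bus=[-]  L0: P0=M P1=I  mem[L0]=20
6. P0: load  L4  bus=[-]  L4: P0=S P1=S  mem[L4]=20
7. P1: store L2 := 7  bus=[BusRdX]  L2: P0=I P1=M  mem[L2]=80
8. P0: load  L0  bus=[-]  L0: P0=M P1=I  mem[L0]=20
9. P1: load  L4  bus=[-]  L4: P0=S P1=S  mem[L4]=20
10. P1: load  L4  bus=[-]  L4: P0=S P1=S  mem[L4]=20
11. P0: store L2 := 8  bus=[BusRdX,Flush]  L2: P0=M P1=I  mem[L2]=7
12. P0: load  L5  bus=[BusRd]  L5: P0=E P1=I  mem[L5]=50
13. P0: load  L3  bus=[BusRd]  L3: P0=E P1=I  mem[L3]=80
14. P0: store L2 := 72  bus=[-]  L2: P0=M P1=I  mem[L2]=7
15. P0: load  L5  bus=[-]  L5: P0=E P1=I  mem[L5]=50
16. P0: store L5 := 37  bus=[-]  L5: P0=M P1=I  mem[L5]=50
17. P0: load  L0  bus=[-]  L0: P0=M P1=I  mem[L0]=20
18. P1: store L0 := 68  bus=[BusRdX,Flush]  L0: P0=I P1=M  mem[L0]=48
19. P1: load  L1  bus=[-]  L1: P0=I P1=E  mem[L1]=0
20. P0: load  L1  bus=[BusRd]  L1: P0=S P1=S  mem[L1]=0
21. P0: load  L4  bus=[-]  L4: P0=S P1=S  mem[L4]=20
22. P1: load  L4  bus=[-]  L4: P0=S P1=S  mem[L4]=20
23. P0: load  L2  bus=[-]  L2: P0=M P1=I  mem[L2]=7
24. P0: load  L1  bus=[-]  L1: P0=S P1=S  mem[L1]=0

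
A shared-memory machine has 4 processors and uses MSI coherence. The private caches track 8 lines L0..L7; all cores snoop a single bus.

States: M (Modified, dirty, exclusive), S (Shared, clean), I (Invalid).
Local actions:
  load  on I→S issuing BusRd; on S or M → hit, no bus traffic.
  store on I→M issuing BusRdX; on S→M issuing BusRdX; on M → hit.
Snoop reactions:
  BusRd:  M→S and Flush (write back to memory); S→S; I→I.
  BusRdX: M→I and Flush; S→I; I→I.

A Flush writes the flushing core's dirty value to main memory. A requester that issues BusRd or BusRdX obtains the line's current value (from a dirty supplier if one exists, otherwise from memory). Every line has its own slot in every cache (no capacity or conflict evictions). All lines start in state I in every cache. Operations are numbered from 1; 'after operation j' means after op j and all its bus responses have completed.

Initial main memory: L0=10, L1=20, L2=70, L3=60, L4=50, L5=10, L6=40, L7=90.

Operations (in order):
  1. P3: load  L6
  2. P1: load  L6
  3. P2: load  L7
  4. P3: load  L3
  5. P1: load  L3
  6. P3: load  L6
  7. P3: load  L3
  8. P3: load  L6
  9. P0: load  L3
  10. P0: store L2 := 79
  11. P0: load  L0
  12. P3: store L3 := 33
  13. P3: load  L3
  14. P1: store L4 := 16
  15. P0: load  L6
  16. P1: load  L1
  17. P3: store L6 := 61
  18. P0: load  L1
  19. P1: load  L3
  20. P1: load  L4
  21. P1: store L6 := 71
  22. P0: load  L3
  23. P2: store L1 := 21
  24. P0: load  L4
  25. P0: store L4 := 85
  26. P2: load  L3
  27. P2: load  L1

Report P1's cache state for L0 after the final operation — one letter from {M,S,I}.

step 1: P3: load  L6  ⟶  IIIS  (L6)  txn=BusRd  M[L6]=40
step 2: P1: load  L6  ⟶  ISIS  (L6)  txn=BusRd  M[L6]=40
step 3: P2: load  L7  ⟶  IISI  (L7)  txn=BusRd  M[L7]=90
step 4: P3: load  L3  ⟶  IIIS  (L3)  txn=BusRd  M[L3]=60
step 5: P1: load  L3  ⟶  ISIS  (L3)  txn=BusRd  M[L3]=60
step 6: P3: load  L6  ⟶  ISIS  (L6)  txn=∅  M[L6]=40
step 7: P3: load  L3  ⟶  ISIS  (L3)  txn=∅  M[L3]=60
step 8: P3: load  L6  ⟶  ISIS  (L6)  txn=∅  M[L6]=40
step 9: P0: load  L3  ⟶  SSIS  (L3)  txn=BusRd  M[L3]=60
step 10: P0: store L2 := 79  ⟶  MIII  (L2)  txn=BusRdX  M[L2]=70
step 11: P0: load  L0  ⟶  SIII  (L0)  txn=BusRd  M[L0]=10
step 12: P3: store L3 := 33  ⟶  IIIM  (L3)  txn=BusRdX  M[L3]=60
step 13: P3: load  L3  ⟶  IIIM  (L3)  txn=∅  M[L3]=60
step 14: P1: store L4 := 16  ⟶  IMII  (L4)  txn=BusRdX  M[L4]=50
step 15: P0: load  L6  ⟶  SSIS  (L6)  txn=BusRd  M[L6]=40
step 16: P1: load  L1  ⟶  ISII  (L1)  txn=BusRd  M[L1]=20
step 17: P3: store L6 := 61  ⟶  IIIM  (L6)  txn=BusRdX  M[L6]=40
step 18: P0: load  L1  ⟶  SSII  (L1)  txn=BusRd  M[L1]=20
step 19: P1: load  L3  ⟶  ISIS  (L3)  txn=BusRd+Flush  M[L3]=33
step 20: P1: load  L4  ⟶  IMII  (L4)  txn=∅  M[L4]=50
step 21: P1: store L6 := 71  ⟶  IMII  (L6)  txn=BusRdX+Flush  M[L6]=61
step 22: P0: load  L3  ⟶  SSIS  (L3)  txn=BusRd  M[L3]=33
step 23: P2: store L1 := 21  ⟶  IIMI  (L1)  txn=BusRdX  M[L1]=20
step 24: P0: load  L4  ⟶  SSII  (L4)  txn=BusRd+Flush  M[L4]=16
step 25: P0: store L4 := 85  ⟶  MIII  (L4)  txn=BusRdX  M[L4]=16
step 26: P2: load  L3  ⟶  SSSS  (L3)  txn=BusRd  M[L3]=33
step 27: P2: load  L1  ⟶  IIMI  (L1)  txn=∅  M[L1]=20

state = I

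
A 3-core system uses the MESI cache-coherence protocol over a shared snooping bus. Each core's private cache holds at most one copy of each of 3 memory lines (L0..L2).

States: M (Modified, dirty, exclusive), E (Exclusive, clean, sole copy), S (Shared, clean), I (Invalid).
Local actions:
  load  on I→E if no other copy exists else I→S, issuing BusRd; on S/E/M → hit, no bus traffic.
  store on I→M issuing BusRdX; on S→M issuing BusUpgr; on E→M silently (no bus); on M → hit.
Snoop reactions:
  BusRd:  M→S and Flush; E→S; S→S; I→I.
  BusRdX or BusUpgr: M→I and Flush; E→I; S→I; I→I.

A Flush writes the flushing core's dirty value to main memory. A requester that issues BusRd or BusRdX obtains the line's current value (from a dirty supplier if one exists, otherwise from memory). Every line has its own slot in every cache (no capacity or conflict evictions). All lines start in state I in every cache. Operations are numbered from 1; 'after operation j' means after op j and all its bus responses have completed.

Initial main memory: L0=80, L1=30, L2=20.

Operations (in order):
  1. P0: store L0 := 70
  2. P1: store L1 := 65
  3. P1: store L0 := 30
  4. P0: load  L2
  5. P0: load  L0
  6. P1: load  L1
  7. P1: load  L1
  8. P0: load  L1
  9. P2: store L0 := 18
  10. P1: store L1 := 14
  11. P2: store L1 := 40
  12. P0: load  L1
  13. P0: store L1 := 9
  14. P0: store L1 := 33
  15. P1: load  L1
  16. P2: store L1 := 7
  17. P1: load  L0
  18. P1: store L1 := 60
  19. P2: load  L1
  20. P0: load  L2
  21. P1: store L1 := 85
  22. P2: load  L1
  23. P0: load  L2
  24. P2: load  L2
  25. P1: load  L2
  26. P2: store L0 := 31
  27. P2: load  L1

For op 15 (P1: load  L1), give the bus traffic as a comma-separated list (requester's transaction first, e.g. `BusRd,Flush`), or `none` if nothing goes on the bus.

step 1: P0: store L0 := 70  ⟶  MII  (L0)  txn=BusRdX  M[L0]=80
step 2: P1: store L1 := 65  ⟶  IMI  (L1)  txn=BusRdX  M[L1]=30
step 3: P1: store L0 := 30  ⟶  IMI  (L0)  txn=BusRdX+Flush  M[L0]=70
step 4: P0: load  L2  ⟶  EII  (L2)  txn=BusRd  M[L2]=20
step 5: P0: load  L0  ⟶  SSI  (L0)  txn=BusRd+Flush  M[L0]=30
step 6: P1: load  L1  ⟶  IMI  (L1)  txn=∅  M[L1]=30
step 7: P1: load  L1  ⟶  IMI  (L1)  txn=∅  M[L1]=30
step 8: P0: load  L1  ⟶  SSI  (L1)  txn=BusRd+Flush  M[L1]=65
step 9: P2: store L0 := 18  ⟶  IIM  (L0)  txn=BusRdX  M[L0]=30
step 10: P1: store L1 := 14  ⟶  IMI  (L1)  txn=BusUpgr  M[L1]=65
step 11: P2: store L1 := 40  ⟶  IIM  (L1)  txn=BusRdX+Flush  M[L1]=14
step 12: P0: load  L1  ⟶  SIS  (L1)  txn=BusRd+Flush  M[L1]=40
step 13: P0: store L1 := 9  ⟶  MII  (L1)  txn=BusUpgr  M[L1]=40
step 14: P0: store L1 := 33  ⟶  MII  (L1)  txn=∅  M[L1]=40
step 15: P1: load  L1  ⟶  SSI  (L1)  txn=BusRd+Flush  M[L1]=33
step 16: P2: store L1 := 7  ⟶  IIM  (L1)  txn=BusRdX  M[L1]=33
step 17: P1: load  L0  ⟶  ISS  (L0)  txn=BusRd+Flush  M[L0]=18
step 18: P1: store L1 := 60  ⟶  IMI  (L1)  txn=BusRdX+Flush  M[L1]=7
step 19: P2: load  L1  ⟶  ISS  (L1)  txn=BusRd+Flush  M[L1]=60
step 20: P0: load  L2  ⟶  EII  (L2)  txn=∅  M[L2]=20
step 21: P1: store L1 := 85  ⟶  IMI  (L1)  txn=BusUpgr  M[L1]=60
step 22: P2: load  L1  ⟶  ISS  (L1)  txn=BusRd+Flush  M[L1]=85
step 23: P0: load  L2  ⟶  EII  (L2)  txn=∅  M[L2]=20
step 24: P2: load  L2  ⟶  SIS  (L2)  txn=BusRd  M[L2]=20
step 25: P1: load  L2  ⟶  SSS  (L2)  txn=BusRd  M[L2]=20
step 26: P2: store L0 := 31  ⟶  IIM  (L0)  txn=BusUpgr  M[L0]=18
step 27: P2: load  L1  ⟶  ISS  (L1)  txn=∅  M[L1]=85

bus = BusRd,Flush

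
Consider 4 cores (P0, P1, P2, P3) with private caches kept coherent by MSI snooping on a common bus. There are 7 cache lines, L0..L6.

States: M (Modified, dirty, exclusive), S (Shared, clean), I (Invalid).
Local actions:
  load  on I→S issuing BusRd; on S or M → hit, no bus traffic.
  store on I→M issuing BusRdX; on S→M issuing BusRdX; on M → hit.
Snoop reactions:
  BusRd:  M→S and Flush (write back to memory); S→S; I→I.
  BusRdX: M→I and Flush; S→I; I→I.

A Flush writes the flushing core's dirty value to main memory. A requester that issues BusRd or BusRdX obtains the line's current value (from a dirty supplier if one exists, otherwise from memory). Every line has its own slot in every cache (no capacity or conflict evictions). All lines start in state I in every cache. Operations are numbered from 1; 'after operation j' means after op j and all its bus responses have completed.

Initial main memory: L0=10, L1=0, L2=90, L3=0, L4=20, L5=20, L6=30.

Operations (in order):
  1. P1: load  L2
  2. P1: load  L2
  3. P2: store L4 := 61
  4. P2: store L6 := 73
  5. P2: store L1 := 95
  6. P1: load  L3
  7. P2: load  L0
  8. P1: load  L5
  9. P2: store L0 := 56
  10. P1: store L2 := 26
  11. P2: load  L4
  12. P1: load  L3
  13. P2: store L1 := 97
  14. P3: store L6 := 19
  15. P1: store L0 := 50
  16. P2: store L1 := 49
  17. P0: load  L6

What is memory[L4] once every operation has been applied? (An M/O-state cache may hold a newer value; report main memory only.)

memory[L4] = 20

step 1: P1: load  L2  ⟶  ISII  (L2)  txn=BusRd  M[L2]=90
step 2: P1: load  L2  ⟶  ISII  (L2)  txn=∅  M[L2]=90
step 3: P2: store L4 := 61  ⟶  IIMI  (L4)  txn=BusRdX  M[L4]=20
step 4: P2: store L6 := 73  ⟶  IIMI  (L6)  txn=BusRdX  M[L6]=30
step 5: P2: store L1 := 95  ⟶  IIMI  (L1)  txn=BusRdX  M[L1]=0
step 6: P1: load  L3  ⟶  ISII  (L3)  txn=BusRd  M[L3]=0
step 7: P2: load  L0  ⟶  IISI  (L0)  txn=BusRd  M[L0]=10
step 8: P1: load  L5  ⟶  ISII  (L5)  txn=BusRd  M[L5]=20
step 9: P2: store L0 := 56  ⟶  IIMI  (L0)  txn=BusRdX  M[L0]=10
step 10: P1: store L2 := 26  ⟶  IMII  (L2)  txn=BusRdX  M[L2]=90
step 11: P2: load  L4  ⟶  IIMI  (L4)  txn=∅  M[L4]=20
step 12: P1: load  L3  ⟶  ISII  (L3)  txn=∅  M[L3]=0
step 13: P2: store L1 := 97  ⟶  IIMI  (L1)  txn=∅  M[L1]=0
step 14: P3: store L6 := 19  ⟶  IIIM  (L6)  txn=BusRdX+Flush  M[L6]=73
step 15: P1: store L0 := 50  ⟶  IMII  (L0)  txn=BusRdX+Flush  M[L0]=56
step 16: P2: store L1 := 49  ⟶  IIMI  (L1)  txn=∅  M[L1]=0
step 17: P0: load  L6  ⟶  SIIS  (L6)  txn=BusRd+Flush  M[L6]=19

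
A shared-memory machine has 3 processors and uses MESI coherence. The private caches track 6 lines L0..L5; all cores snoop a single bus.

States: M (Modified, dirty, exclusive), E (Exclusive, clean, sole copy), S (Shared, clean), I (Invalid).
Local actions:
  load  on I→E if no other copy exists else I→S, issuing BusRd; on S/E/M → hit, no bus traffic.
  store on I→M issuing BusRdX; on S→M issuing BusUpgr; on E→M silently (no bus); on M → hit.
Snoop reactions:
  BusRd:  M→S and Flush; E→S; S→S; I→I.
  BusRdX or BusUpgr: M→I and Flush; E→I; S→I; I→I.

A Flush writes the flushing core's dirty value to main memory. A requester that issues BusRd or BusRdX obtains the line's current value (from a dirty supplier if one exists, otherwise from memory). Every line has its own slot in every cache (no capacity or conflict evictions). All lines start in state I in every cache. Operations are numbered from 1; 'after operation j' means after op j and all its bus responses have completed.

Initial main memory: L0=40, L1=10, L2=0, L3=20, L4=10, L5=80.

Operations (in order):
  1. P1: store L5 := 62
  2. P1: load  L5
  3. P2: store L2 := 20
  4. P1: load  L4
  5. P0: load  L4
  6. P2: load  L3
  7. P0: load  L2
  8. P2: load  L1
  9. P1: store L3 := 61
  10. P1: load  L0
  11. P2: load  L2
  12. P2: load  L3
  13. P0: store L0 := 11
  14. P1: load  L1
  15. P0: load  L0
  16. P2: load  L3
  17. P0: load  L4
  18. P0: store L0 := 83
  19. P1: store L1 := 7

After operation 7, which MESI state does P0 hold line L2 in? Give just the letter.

state = S

step 1: P1: store L5 := 62  ⟶  IMI  (L5)  txn=BusRdX  M[L5]=80
step 2: P1: load  L5  ⟶  IMI  (L5)  txn=∅  M[L5]=80
step 3: P2: store L2 := 20  ⟶  IIM  (L2)  txn=BusRdX  M[L2]=0
step 4: P1: load  L4  ⟶  IEI  (L4)  txn=BusRd  M[L4]=10
step 5: P0: load  L4  ⟶  SSI  (L4)  txn=BusRd  M[L4]=10
step 6: P2: load  L3  ⟶  IIE  (L3)  txn=BusRd  M[L3]=20
step 7: P0: load  L2  ⟶  SIS  (L2)  txn=BusRd+Flush  M[L2]=20
step 8: P2: load  L1  ⟶  IIE  (L1)  txn=BusRd  M[L1]=10
step 9: P1: store L3 := 61  ⟶  IMI  (L3)  txn=BusRdX  M[L3]=20
step 10: P1: load  L0  ⟶  IEI  (L0)  txn=BusRd  M[L0]=40
step 11: P2: load  L2  ⟶  SIS  (L2)  txn=∅  M[L2]=20
step 12: P2: load  L3  ⟶  ISS  (L3)  txn=BusRd+Flush  M[L3]=61
step 13: P0: store L0 := 11  ⟶  MII  (L0)  txn=BusRdX  M[L0]=40
step 14: P1: load  L1  ⟶  ISS  (L1)  txn=BusRd  M[L1]=10
step 15: P0: load  L0  ⟶  MII  (L0)  txn=∅  M[L0]=40
step 16: P2: load  L3  ⟶  ISS  (L3)  txn=∅  M[L3]=61
step 17: P0: load  L4  ⟶  SSI  (L4)  txn=∅  M[L4]=10
step 18: P0: store L0 := 83  ⟶  MII  (L0)  txn=∅  M[L0]=40
step 19: P1: store L1 := 7  ⟶  IMI  (L1)  txn=BusUpgr  M[L1]=10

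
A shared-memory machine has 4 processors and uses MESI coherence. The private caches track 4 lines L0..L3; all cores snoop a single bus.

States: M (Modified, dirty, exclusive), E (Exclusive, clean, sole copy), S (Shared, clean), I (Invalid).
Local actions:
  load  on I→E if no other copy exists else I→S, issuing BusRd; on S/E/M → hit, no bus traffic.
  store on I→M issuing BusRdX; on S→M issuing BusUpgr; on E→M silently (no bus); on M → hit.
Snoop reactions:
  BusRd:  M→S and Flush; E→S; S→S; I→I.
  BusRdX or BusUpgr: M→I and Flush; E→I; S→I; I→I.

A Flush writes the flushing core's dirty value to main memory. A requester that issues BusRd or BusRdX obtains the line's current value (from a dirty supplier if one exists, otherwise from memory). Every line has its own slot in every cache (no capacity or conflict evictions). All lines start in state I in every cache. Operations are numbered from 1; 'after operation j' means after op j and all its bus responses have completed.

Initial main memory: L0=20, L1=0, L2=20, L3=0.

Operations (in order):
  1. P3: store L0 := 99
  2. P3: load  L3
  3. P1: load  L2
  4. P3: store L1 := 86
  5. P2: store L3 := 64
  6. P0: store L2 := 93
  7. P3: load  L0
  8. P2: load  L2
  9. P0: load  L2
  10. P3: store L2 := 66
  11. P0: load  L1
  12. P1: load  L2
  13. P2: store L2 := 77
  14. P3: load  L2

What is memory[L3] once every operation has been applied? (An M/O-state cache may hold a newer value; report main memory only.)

1. P3: store L0 := 99  bus=[BusRdX]  L0: P0=I P1=I P2=I P3=M  mem[L0]=20
2. P3: load  L3  bus=[BusRd]  L3: P0=I P1=I P2=I P3=E  mem[L3]=0
3. P1: load  L2  bus=[BusRd]  L2: P0=I P1=E P2=I P3=I  mem[L2]=20
4. P3: store L1 := 86  bus=[BusRdX]  L1: P0=I P1=I P2=I P3=M  mem[L1]=0
5. P2: store L3 := 64  bus=[BusRdX]  L3: P0=I P1=I P2=M P3=I  mem[L3]=0
6. P0: store L2 := 93  bus=[BusRdX]  L2: P0=M P1=I P2=I P3=I  mem[L2]=20
7. P3: load  L0  bus=[-]  L0: P0=I P1=I P2=I P3=M  mem[L0]=20
8. P2: load  L2  bus=[BusRd,Flush]  L2: P0=S P1=I P2=S P3=I  mem[L2]=93
9. P0: load  L2  bus=[-]  L2: P0=S P1=I P2=S P3=I  mem[L2]=93
10. P3: store L2 := 66  bus=[BusRdX]  L2: P0=I P1=I P2=I P3=M  mem[L2]=93
11. P0: load  L1  bus=[BusRd,Flush]  L1: P0=S P1=I P2=I P3=S  mem[L1]=86
12. P1: load  L2  bus=[BusRd,Flush]  L2: P0=I P1=S P2=I P3=S  mem[L2]=66
13. P2: store L2 := 77  bus=[BusRdX]  L2: P0=I P1=I P2=M P3=I  mem[L2]=66
14. P3: load  L2  bus=[BusRd,Flush]  L2: P0=I P1=I P2=S P3=S  mem[L2]=77

memory[L3] = 0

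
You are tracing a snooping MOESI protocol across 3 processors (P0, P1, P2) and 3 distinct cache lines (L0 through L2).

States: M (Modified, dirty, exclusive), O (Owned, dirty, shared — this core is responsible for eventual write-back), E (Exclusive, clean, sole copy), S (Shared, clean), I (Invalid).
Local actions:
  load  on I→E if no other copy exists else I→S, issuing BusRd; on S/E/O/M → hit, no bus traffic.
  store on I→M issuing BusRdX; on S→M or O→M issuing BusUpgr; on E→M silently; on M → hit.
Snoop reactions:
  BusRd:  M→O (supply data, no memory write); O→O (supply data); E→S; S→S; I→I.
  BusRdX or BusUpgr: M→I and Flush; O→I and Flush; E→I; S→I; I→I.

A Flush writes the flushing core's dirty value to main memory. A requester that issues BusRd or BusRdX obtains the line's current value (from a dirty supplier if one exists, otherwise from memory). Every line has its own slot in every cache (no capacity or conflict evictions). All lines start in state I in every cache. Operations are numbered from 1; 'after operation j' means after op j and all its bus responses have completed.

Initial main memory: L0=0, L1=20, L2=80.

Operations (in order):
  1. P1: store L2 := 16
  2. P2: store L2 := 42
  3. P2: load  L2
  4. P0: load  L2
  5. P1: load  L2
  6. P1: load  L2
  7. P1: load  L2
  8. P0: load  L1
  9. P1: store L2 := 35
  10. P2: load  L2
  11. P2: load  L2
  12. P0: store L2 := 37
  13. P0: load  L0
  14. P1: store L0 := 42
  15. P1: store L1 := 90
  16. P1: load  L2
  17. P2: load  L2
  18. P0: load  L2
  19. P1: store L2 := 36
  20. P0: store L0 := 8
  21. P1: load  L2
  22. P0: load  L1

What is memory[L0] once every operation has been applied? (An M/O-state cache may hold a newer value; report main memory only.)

memory[L0] = 42

[1] P1: store L2 := 16 | P0:I, P1:M(16), P2:I | bus: BusRdX
[2] P2: store L2 := 42 | P0:I, P1:I, P2:M(42) | bus: BusRdX,Flush
[3] P2: load  L2 | P0:I, P1:I, P2:M(42) | bus: none
[4] P0: load  L2 | P0:S(42), P1:I, P2:O(42) | bus: BusRd
[5] P1: load  L2 | P0:S(42), P1:S(42), P2:O(42) | bus: BusRd
[6] P1: load  L2 | P0:S(42), P1:S(42), P2:O(42) | bus: none
[7] P1: load  L2 | P0:S(42), P1:S(42), P2:O(42) | bus: none
[8] P0: load  L1 | P0:E(20), P1:I, P2:I | bus: BusRd
[9] P1: store L2 := 35 | P0:I, P1:M(35), P2:I | bus: BusUpgr,Flush
[10] P2: load  L2 | P0:I, P1:O(35), P2:S(35) | bus: BusRd
[11] P2: load  L2 | P0:I, P1:O(35), P2:S(35) | bus: none
[12] P0: store L2 := 37 | P0:M(37), P1:I, P2:I | bus: BusRdX,Flush
[13] P0: load  L0 | P0:E(0), P1:I, P2:I | bus: BusRd
[14] P1: store L0 := 42 | P0:I, P1:M(42), P2:I | bus: BusRdX
[15] P1: store L1 := 90 | P0:I, P1:M(90), P2:I | bus: BusRdX
[16] P1: load  L2 | P0:O(37), P1:S(37), P2:I | bus: BusRd
[17] P2: load  L2 | P0:O(37), P1:S(37), P2:S(37) | bus: BusRd
[18] P0: load  L2 | P0:O(37), P1:S(37), P2:S(37) | bus: none
[19] P1: store L2 := 36 | P0:I, P1:M(36), P2:I | bus: BusUpgr,Flush
[20] P0: store L0 := 8 | P0:M(8), P1:I, P2:I | bus: BusRdX,Flush
[21] P1: load  L2 | P0:I, P1:M(36), P2:I | bus: none
[22] P0: load  L1 | P0:S(90), P1:O(90), P2:I | bus: BusRd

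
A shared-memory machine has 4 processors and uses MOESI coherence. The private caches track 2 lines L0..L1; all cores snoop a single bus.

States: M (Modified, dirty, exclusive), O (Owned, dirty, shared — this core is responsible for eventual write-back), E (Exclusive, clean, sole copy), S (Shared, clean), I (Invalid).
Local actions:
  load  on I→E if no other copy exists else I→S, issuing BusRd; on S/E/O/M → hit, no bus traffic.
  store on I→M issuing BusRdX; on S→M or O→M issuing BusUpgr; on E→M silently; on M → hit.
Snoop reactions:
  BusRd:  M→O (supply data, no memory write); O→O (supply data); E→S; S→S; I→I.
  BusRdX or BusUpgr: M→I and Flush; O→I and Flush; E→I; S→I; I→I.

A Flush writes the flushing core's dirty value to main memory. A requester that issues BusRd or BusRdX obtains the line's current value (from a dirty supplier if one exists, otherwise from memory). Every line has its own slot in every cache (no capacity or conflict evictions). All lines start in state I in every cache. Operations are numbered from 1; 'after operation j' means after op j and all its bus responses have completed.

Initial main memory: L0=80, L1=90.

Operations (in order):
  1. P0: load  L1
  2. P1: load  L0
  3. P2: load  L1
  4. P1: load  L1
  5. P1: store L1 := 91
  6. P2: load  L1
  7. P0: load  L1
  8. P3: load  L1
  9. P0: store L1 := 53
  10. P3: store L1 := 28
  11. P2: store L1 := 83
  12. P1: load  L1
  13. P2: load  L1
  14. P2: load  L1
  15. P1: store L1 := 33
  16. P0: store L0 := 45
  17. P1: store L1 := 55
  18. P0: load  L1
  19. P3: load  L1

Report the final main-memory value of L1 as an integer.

step 1: P0: load  L1  ⟶  EIII  (L1)  txn=BusRd  M[L1]=90
step 2: P1: load  L0  ⟶  IEII  (L0)  txn=BusRd  M[L0]=80
step 3: P2: load  L1  ⟶  SISI  (L1)  txn=BusRd  M[L1]=90
step 4: P1: load  L1  ⟶  SSSI  (L1)  txn=BusRd  M[L1]=90
step 5: P1: store L1 := 91  ⟶  IMII  (L1)  txn=BusUpgr  M[L1]=90
step 6: P2: load  L1  ⟶  IOSI  (L1)  txn=BusRd  M[L1]=90
step 7: P0: load  L1  ⟶  SOSI  (L1)  txn=BusRd  M[L1]=90
step 8: P3: load  L1  ⟶  SOSS  (L1)  txn=BusRd  M[L1]=90
step 9: P0: store L1 := 53  ⟶  MIII  (L1)  txn=BusUpgr+Flush  M[L1]=91
step 10: P3: store L1 := 28  ⟶  IIIM  (L1)  txn=BusRdX+Flush  M[L1]=53
step 11: P2: store L1 := 83  ⟶  IIMI  (L1)  txn=BusRdX+Flush  M[L1]=28
step 12: P1: load  L1  ⟶  ISOI  (L1)  txn=BusRd  M[L1]=28
step 13: P2: load  L1  ⟶  ISOI  (L1)  txn=∅  M[L1]=28
step 14: P2: load  L1  ⟶  ISOI  (L1)  txn=∅  M[L1]=28
step 15: P1: store L1 := 33  ⟶  IMII  (L1)  txn=BusUpgr+Flush  M[L1]=83
step 16: P0: store L0 := 45  ⟶  MIII  (L0)  txn=BusRdX  M[L0]=80
step 17: P1: store L1 := 55  ⟶  IMII  (L1)  txn=∅  M[L1]=83
step 18: P0: load  L1  ⟶  SOII  (L1)  txn=BusRd  M[L1]=83
step 19: P3: load  L1  ⟶  SOIS  (L1)  txn=BusRd  M[L1]=83

memory[L1] = 83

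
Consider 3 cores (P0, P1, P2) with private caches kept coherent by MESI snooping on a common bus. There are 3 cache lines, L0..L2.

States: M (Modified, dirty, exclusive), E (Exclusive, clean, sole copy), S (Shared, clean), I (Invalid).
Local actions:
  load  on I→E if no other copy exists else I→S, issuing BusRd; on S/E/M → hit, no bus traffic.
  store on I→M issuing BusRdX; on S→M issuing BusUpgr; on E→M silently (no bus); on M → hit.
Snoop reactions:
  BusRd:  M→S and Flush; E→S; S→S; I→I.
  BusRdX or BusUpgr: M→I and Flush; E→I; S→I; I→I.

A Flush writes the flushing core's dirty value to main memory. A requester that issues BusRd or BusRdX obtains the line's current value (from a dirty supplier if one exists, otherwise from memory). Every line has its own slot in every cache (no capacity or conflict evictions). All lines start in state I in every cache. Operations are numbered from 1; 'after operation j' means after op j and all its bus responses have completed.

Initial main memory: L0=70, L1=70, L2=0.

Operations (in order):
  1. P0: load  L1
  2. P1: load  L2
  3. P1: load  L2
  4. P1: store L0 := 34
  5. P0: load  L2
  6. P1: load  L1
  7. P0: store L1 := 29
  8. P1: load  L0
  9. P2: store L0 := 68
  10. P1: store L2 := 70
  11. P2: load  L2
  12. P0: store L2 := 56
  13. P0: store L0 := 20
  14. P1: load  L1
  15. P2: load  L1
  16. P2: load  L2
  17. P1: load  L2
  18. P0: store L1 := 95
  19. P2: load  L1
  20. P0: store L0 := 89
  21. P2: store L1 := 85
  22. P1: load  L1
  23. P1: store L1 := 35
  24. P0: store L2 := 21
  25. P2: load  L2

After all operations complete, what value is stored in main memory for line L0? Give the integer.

memory[L0] = 68

[1] P0: load  L1 | P0:E(70), P1:I, P2:I | bus: BusRd
[2] P1: load  L2 | P0:I, P1:E(0), P2:I | bus: BusRd
[3] P1: load  L2 | P0:I, P1:E(0), P2:I | bus: none
[4] P1: store L0 := 34 | P0:I, P1:M(34), P2:I | bus: BusRdX
[5] P0: load  L2 | P0:S(0), P1:S(0), P2:I | bus: BusRd
[6] P1: load  L1 | P0:S(70), P1:S(70), P2:I | bus: BusRd
[7] P0: store L1 := 29 | P0:M(29), P1:I, P2:I | bus: BusUpgr
[8] P1: load  L0 | P0:I, P1:M(34), P2:I | bus: none
[9] P2: store L0 := 68 | P0:I, P1:I, P2:M(68) | bus: BusRdX,Flush
[10] P1: store L2 := 70 | P0:I, P1:M(70), P2:I | bus: BusUpgr
[11] P2: load  L2 | P0:I, P1:S(70), P2:S(70) | bus: BusRd,Flush
[12] P0: store L2 := 56 | P0:M(56), P1:I, P2:I | bus: BusRdX
[13] P0: store L0 := 20 | P0:M(20), P1:I, P2:I | bus: BusRdX,Flush
[14] P1: load  L1 | P0:S(29), P1:S(29), P2:I | bus: BusRd,Flush
[15] P2: load  L1 | P0:S(29), P1:S(29), P2:S(29) | bus: BusRd
[16] P2: load  L2 | P0:S(56), P1:I, P2:S(56) | bus: BusRd,Flush
[17] P1: load  L2 | P0:S(56), P1:S(56), P2:S(56) | bus: BusRd
[18] P0: store L1 := 95 | P0:M(95), P1:I, P2:I | bus: BusUpgr
[19] P2: load  L1 | P0:S(95), P1:I, P2:S(95) | bus: BusRd,Flush
[20] P0: store L0 := 89 | P0:M(89), P1:I, P2:I | bus: none
[21] P2: store L1 := 85 | P0:I, P1:I, P2:M(85) | bus: BusUpgr
[22] P1: load  L1 | P0:I, P1:S(85), P2:S(85) | bus: BusRd,Flush
[23] P1: store L1 := 35 | P0:I, P1:M(35), P2:I | bus: BusUpgr
[24] P0: store L2 := 21 | P0:M(21), P1:I, P2:I | bus: BusUpgr
[25] P2: load  L2 | P0:S(21), P1:I, P2:S(21) | bus: BusRd,Flush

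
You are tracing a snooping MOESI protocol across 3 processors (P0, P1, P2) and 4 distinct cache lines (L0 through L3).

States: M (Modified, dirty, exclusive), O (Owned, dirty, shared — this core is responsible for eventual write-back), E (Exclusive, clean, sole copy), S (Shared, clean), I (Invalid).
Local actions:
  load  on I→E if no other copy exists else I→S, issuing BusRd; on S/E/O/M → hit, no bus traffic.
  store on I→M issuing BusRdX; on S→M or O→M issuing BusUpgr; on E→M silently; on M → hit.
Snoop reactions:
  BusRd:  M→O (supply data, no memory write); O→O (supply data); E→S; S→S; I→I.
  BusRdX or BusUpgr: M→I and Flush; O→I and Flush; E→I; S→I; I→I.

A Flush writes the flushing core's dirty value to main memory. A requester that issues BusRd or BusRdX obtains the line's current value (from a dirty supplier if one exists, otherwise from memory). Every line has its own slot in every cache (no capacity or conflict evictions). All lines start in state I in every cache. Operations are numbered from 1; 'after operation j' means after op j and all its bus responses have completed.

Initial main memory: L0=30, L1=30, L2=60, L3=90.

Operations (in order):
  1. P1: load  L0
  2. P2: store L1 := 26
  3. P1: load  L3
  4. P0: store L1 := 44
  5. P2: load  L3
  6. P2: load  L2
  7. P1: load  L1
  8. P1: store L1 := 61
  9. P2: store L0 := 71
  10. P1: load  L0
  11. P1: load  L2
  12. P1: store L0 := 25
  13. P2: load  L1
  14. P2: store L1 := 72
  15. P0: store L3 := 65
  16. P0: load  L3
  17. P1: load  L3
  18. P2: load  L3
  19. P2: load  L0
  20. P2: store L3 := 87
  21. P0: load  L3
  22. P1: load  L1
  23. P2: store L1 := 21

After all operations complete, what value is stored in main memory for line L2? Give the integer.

  op1 P1: load  L0 → I/E/I on L0; bus BusRd; mem=30
  op2 P2: store L1 := 26 → I/I/M on L1; bus BusRdX; mem=30
  op3 P1: load  L3 → I/E/I on L3; bus BusRd; mem=90
  op4 P0: store L1 := 44 → M/I/I on L1; bus BusRdX Flush; mem=26
  op5 P2: load  L3 → I/S/S on L3; bus BusRd; mem=90
  op6 P2: load  L2 → I/I/E on L2; bus BusRd; mem=60
  op7 P1: load  L1 → O/S/I on L1; bus BusRd; mem=26
  op8 P1: store L1 := 61 → I/M/I on L1; bus BusUpgr Flush; mem=44
  op9 P2: store L0 := 71 → I/I/M on L0; bus BusRdX; mem=30
  op10 P1: load  L0 → I/S/O on L0; bus BusRd; mem=30
  op11 P1: load  L2 → I/S/S on L2; bus BusRd; mem=60
  op12 P1: store L0 := 25 → I/M/I on L0; bus BusUpgr Flush; mem=71
  op13 P2: load  L1 → I/O/S on L1; bus BusRd; mem=44
  op14 P2: store L1 := 72 → I/I/M on L1; bus BusUpgr Flush; mem=61
  op15 P0: store L3 := 65 → M/I/I on L3; bus BusRdX; mem=90
  op16 P0: load  L3 → M/I/I on L3; bus (none); mem=90
  op17 P1: load  L3 → O/S/I on L3; bus BusRd; mem=90
  op18 P2: load  L3 → O/S/S on L3; bus BusRd; mem=90
  op19 P2: load  L0 → I/O/S on L0; bus BusRd; mem=71
  op20 P2: store L3 := 87 → I/I/M on L3; bus BusUpgr Flush; mem=65
  op21 P0: load  L3 → S/I/O on L3; bus BusRd; mem=65
  op22 P1: load  L1 → I/S/O on L1; bus BusRd; mem=61
  op23 P2: store L1 := 21 → I/I/M on L1; bus BusUpgr; mem=61

memory[L2] = 60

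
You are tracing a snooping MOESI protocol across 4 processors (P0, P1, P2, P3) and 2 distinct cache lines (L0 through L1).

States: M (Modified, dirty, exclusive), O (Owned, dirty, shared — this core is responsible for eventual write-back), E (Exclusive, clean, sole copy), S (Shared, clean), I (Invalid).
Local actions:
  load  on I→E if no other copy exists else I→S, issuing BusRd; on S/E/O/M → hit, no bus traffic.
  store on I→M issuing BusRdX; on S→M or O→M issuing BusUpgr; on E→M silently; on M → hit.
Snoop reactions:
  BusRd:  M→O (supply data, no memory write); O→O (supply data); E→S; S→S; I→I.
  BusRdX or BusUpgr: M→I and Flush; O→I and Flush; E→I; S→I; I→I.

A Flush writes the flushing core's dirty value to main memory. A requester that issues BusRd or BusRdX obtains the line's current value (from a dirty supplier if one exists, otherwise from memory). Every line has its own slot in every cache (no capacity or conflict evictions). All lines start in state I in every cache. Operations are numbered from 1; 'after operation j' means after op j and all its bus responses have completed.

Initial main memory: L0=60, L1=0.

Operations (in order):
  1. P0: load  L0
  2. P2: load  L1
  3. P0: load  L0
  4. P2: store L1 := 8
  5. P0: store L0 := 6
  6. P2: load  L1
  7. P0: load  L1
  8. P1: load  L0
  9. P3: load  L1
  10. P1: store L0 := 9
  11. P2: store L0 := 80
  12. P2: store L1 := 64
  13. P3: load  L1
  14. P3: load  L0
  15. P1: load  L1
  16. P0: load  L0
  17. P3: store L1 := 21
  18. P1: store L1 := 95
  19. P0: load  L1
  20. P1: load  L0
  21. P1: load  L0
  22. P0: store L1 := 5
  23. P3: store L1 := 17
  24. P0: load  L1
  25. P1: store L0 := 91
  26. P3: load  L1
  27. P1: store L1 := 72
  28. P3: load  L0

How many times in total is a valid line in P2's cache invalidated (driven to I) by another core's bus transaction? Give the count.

[1] P0: load  L0 | P0:E(60), P1:I, P2:I, P3:I | bus: BusRd
[2] P2: load  L1 | P0:I, P1:I, P2:E(0), P3:I | bus: BusRd
[3] P0: load  L0 | P0:E(60), P1:I, P2:I, P3:I | bus: none
[4] P2: store L1 := 8 | P0:I, P1:I, P2:M(8), P3:I | bus: none
[5] P0: store L0 := 6 | P0:M(6), P1:I, P2:I, P3:I | bus: none
[6] P2: load  L1 | P0:I, P1:I, P2:M(8), P3:I | bus: none
[7] P0: load  L1 | P0:S(8), P1:I, P2:O(8), P3:I | bus: BusRd
[8] P1: load  L0 | P0:O(6), P1:S(6), P2:I, P3:I | bus: BusRd
[9] P3: load  L1 | P0:S(8), P1:I, P2:O(8), P3:S(8) | bus: BusRd
[10] P1: store L0 := 9 | P0:I, P1:M(9), P2:I, P3:I | bus: BusUpgr,Flush
[11] P2: store L0 := 80 | P0:I, P1:I, P2:M(80), P3:I | bus: BusRdX,Flush
[12] P2: store L1 := 64 | P0:I, P1:I, P2:M(64), P3:I | bus: BusUpgr
[13] P3: load  L1 | P0:I, P1:I, P2:O(64), P3:S(64) | bus: BusRd
[14] P3: load  L0 | P0:I, P1:I, P2:O(80), P3:S(80) | bus: BusRd
[15] P1: load  L1 | P0:I, P1:S(64), P2:O(64), P3:S(64) | bus: BusRd
[16] P0: load  L0 | P0:S(80), P1:I, P2:O(80), P3:S(80) | bus: BusRd
[17] P3: store L1 := 21 | P0:I, P1:I, P2:I, P3:M(21) | bus: BusUpgr,Flush
[18] P1: store L1 := 95 | P0:I, P1:M(95), P2:I, P3:I | bus: BusRdX,Flush
[19] P0: load  L1 | P0:S(95), P1:O(95), P2:I, P3:I | bus: BusRd
[20] P1: load  L0 | P0:S(80), P1:S(80), P2:O(80), P3:S(80) | bus: BusRd
[21] P1: load  L0 | P0:S(80), P1:S(80), P2:O(80), P3:S(80) | bus: none
[22] P0: store L1 := 5 | P0:M(5), P1:I, P2:I, P3:I | bus: BusUpgr,Flush
[23] P3: store L1 := 17 | P0:I, P1:I, P2:I, P3:M(17) | bus: BusRdX,Flush
[24] P0: load  L1 | P0:S(17), P1:I, P2:I, P3:O(17) | bus: BusRd
[25] P1: store L0 := 91 | P0:I, P1:M(91), P2:I, P3:I | bus: BusUpgr,Flush
[26] P3: load  L1 | P0:S(17), P1:I, P2:I, P3:O(17) | bus: none
[27] P1: store L1 := 72 | P0:I, P1:M(72), P2:I, P3:I | bus: BusRdX,Flush
[28] P3: load  L0 | P0:I, P1:O(91), P2:I, P3:S(91) | bus: BusRd

invalidations = 2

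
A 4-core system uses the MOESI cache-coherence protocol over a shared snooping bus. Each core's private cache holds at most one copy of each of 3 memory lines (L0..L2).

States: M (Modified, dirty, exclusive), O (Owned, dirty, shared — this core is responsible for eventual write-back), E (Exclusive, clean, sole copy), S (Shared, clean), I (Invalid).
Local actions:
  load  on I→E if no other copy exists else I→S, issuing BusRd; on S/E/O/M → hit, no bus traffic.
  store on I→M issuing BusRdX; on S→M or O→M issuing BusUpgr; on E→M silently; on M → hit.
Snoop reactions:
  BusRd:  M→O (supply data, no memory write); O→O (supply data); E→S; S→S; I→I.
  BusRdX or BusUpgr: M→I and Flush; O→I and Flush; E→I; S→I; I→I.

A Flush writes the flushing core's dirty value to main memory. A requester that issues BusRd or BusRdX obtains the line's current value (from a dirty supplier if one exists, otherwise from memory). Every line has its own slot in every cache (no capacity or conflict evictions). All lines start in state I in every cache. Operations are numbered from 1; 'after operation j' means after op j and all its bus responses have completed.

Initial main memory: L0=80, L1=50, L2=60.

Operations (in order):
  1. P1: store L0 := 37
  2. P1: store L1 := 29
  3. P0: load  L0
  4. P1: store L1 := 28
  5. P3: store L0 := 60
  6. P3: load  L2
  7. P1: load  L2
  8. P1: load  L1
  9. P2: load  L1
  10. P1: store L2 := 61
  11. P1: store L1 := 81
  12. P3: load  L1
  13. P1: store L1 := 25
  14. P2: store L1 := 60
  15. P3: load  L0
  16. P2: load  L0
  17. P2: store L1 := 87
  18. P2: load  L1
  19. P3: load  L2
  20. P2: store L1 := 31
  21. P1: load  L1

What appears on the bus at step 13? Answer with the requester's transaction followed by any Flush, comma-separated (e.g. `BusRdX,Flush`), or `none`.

1. P1: store L0 := 37  bus=[BusRdX]  L0: P0=I P1=M P2=I P3=I  mem[L0]=80
2. P1: store L1 := 29  bus=[BusRdX]  L1: P0=I P1=M P2=I P3=I  mem[L1]=50
3. P0: load  L0  bus=[BusRd]  L0: P0=S P1=O P2=I P3=I  mem[L0]=80
4. P1: store L1 := 28  bus=[-]  L1: P0=I P1=M P2=I P3=I  mem[L1]=50
5. P3: store L0 := 60  bus=[BusRdX,Flush]  L0: P0=I P1=I P2=I P3=M  mem[L0]=37
6. P3: load  L2  bus=[BusRd]  L2: P0=I P1=I P2=I P3=E  mem[L2]=60
7. P1: load  L2  bus=[BusRd]  L2: P0=I P1=S P2=I P3=S  mem[L2]=60
8. P1: load  L1  bus=[-]  L1: P0=I P1=M P2=I P3=I  mem[L1]=50
9. P2: load  L1  bus=[BusRd]  L1: P0=I P1=O P2=S P3=I  mem[L1]=50
10. P1: store L2 := 61  bus=[BusUpgr]  L2: P0=I P1=M P2=I P3=I  mem[L2]=60
11. P1: store L1 := 81  bus=[BusUpgr]  L1: P0=I P1=M P2=I P3=I  mem[L1]=50
12. P3: load  L1  bus=[BusRd]  L1: P0=I P1=O P2=I P3=S  mem[L1]=50
13. P1: store L1 := 25  bus=[BusUpgr]  L1: P0=I P1=M P2=I P3=I  mem[L1]=50
14. P2: store L1 := 60  bus=[BusRdX,Flush]  L1: P0=I P1=I P2=M P3=I  mem[L1]=25
15. P3: load  L0  bus=[-]  L0: P0=I P1=I P2=I P3=M  mem[L0]=37
16. P2: load  L0  bus=[BusRd]  L0: P0=I P1=I P2=S P3=O  mem[L0]=37
17. P2: store L1 := 87  bus=[-]  L1: P0=I P1=I P2=M P3=I  mem[L1]=25
18. P2: load  L1  bus=[-]  L1: P0=I P1=I P2=M P3=I  mem[L1]=25
19. P3: load  L2  bus=[BusRd]  L2: P0=I P1=O P2=I P3=S  mem[L2]=60
20. P2: store L1 := 31  bus=[-]  L1: P0=I P1=I P2=M P3=I  mem[L1]=25
21. P1: load  L1  bus=[BusRd]  L1: P0=I P1=S P2=O P3=I  mem[L1]=25

bus = BusUpgr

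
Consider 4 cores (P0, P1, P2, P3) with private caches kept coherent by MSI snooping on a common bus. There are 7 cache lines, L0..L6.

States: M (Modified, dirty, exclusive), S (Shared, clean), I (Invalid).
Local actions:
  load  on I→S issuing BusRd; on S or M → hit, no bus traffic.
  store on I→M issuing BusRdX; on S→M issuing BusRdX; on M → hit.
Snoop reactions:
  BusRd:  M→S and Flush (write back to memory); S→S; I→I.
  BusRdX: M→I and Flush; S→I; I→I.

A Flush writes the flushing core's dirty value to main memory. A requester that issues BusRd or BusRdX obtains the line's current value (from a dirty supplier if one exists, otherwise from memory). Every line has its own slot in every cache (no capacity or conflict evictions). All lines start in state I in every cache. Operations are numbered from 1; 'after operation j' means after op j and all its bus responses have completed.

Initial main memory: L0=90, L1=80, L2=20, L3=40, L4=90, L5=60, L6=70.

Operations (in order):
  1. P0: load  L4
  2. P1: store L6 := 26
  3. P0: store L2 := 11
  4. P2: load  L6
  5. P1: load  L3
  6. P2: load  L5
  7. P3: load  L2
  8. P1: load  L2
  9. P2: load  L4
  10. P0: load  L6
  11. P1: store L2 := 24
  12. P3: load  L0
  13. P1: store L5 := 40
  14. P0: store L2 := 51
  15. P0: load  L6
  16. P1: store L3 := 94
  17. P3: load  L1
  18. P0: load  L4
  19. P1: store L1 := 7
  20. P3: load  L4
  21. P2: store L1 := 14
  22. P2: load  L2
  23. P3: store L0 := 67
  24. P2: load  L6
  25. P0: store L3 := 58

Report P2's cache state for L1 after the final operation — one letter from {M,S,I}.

step 1: P0: load  L4  ⟶  SIII  (L4)  txn=BusRd  M[L4]=90
step 2: P1: store L6 := 26  ⟶  IMII  (L6)  txn=BusRdX  M[L6]=70
step 3: P0: store L2 := 11  ⟶  MIII  (L2)  txn=BusRdX  M[L2]=20
step 4: P2: load  L6  ⟶  ISSI  (L6)  txn=BusRd+Flush  M[L6]=26
step 5: P1: load  L3  ⟶  ISII  (L3)  txn=BusRd  M[L3]=40
step 6: P2: load  L5  ⟶  IISI  (L5)  txn=BusRd  M[L5]=60
step 7: P3: load  L2  ⟶  SIIS  (L2)  txn=BusRd+Flush  M[L2]=11
step 8: P1: load  L2  ⟶  SSIS  (L2)  txn=BusRd  M[L2]=11
step 9: P2: load  L4  ⟶  SISI  (L4)  txn=BusRd  M[L4]=90
step 10: P0: load  L6  ⟶  SSSI  (L6)  txn=BusRd  M[L6]=26
step 11: P1: store L2 := 24  ⟶  IMII  (L2)  txn=BusRdX  M[L2]=11
step 12: P3: load  L0  ⟶  IIIS  (L0)  txn=BusRd  M[L0]=90
step 13: P1: store L5 := 40  ⟶  IMII  (L5)  txn=BusRdX  M[L5]=60
step 14: P0: store L2 := 51  ⟶  MIII  (L2)  txn=BusRdX+Flush  M[L2]=24
step 15: P0: load  L6  ⟶  SSSI  (L6)  txn=∅  M[L6]=26
step 16: P1: store L3 := 94  ⟶  IMII  (L3)  txn=BusRdX  M[L3]=40
step 17: P3: load  L1  ⟶  IIIS  (L1)  txn=BusRd  M[L1]=80
step 18: P0: load  L4  ⟶  SISI  (L4)  txn=∅  M[L4]=90
step 19: P1: store L1 := 7  ⟶  IMII  (L1)  txn=BusRdX  M[L1]=80
step 20: P3: load  L4  ⟶  SISS  (L4)  txn=BusRd  M[L4]=90
step 21: P2: store L1 := 14  ⟶  IIMI  (L1)  txn=BusRdX+Flush  M[L1]=7
step 22: P2: load  L2  ⟶  SISI  (L2)  txn=BusRd+Flush  M[L2]=51
step 23: P3: store L0 := 67  ⟶  IIIM  (L0)  txn=BusRdX  M[L0]=90
step 24: P2: load  L6  ⟶  SSSI  (L6)  txn=∅  M[L6]=26
step 25: P0: store L3 := 58  ⟶  MIII  (L3)  txn=BusRdX+Flush  M[L3]=94

state = M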